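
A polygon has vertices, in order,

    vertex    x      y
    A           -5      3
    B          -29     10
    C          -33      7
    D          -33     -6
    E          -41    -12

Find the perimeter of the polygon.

92

|AB| = √((-24)² + (7)²) = √625 = 25
|BC| = √((-4)² + (-3)²) = √25 = 5
|CD| = √((0)² + (-13)²) = √169 = 13
|DE| = √((-8)² + (-6)²) = √100 = 10
|EA| = √((36)² + (15)²) = √1521 = 39
Perimeter = 25 + 5 + 13 + 10 + 39 = 92.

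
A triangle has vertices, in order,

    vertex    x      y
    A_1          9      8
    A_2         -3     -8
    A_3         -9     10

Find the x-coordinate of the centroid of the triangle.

-1

Apply the shoelace formula. First the cross-terms c_i = x_i·y_{i+1} − x_{i+1}·y_i:
  -48, -102, -162  ⇒  2A = -312, A = -156.
Then Σ (x_i + x_{i+1})·c_i = 936, so x̄ = 936 / (6·(-156)) = -1.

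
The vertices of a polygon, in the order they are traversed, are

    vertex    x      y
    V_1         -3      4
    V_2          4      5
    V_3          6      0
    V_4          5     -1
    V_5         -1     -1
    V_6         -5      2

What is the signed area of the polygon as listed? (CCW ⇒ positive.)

-47

Apply the shoelace (surveyor's) formula: 2A = Σ (x_i·y_{i+1} − x_{i+1}·y_i), indices taken mod 6.
Σ = (-31) + (-30) + (-6) + (-6) + (-7) + (-14) = -94
Signed area = Σ/2 = -47 (negative ⇒ clockwise traversal).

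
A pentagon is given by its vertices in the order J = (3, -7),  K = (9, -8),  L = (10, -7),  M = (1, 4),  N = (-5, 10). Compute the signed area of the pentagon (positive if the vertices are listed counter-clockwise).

69

Σ = (39) + (17) + (47) + (30) + (5) = 138
Signed area = Σ/2 = 69 (positive ⇒ counter-clockwise traversal).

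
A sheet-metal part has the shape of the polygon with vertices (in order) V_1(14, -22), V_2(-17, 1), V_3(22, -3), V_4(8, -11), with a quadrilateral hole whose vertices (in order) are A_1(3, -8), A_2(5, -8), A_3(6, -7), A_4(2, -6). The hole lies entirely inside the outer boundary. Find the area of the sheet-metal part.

Outer boundary:
Σ = (-360) + (29) + (-218) + (-22) = -571
Area = |Σ|/2 = 285.5.
Hole:
Apply the shoelace formula: 2A = Σ (x_i·y_{i+1} − x_{i+1}·y_i), indices taken mod 4.
Σ = (16) + (13) + (-22) + (2) = 9
Area = |Σ|/2 = 4.5.
Net area = 285.5 − 4.5 = 281.

281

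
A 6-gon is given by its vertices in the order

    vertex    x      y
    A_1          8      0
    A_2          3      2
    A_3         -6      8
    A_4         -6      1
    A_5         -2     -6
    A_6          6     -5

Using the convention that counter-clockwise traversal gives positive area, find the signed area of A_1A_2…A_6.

109

Cross-terms: 16, 36, 42, 38, 46, 40  ⇒  Σ = 218
Signed area = Σ/2 = 109 (positive ⇒ counter-clockwise traversal).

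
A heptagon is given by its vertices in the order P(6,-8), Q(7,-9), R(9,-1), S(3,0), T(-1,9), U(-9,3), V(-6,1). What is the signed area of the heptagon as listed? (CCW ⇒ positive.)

Apply Gauss's area formula: 2A = Σ (x_i·y_{i+1} − x_{i+1}·y_i), indices taken mod 7.
Σ = (2) + (74) + (3) + (27) + (78) + (9) + (42) = 235
Signed area = Σ/2 = 117.5 (positive ⇒ counter-clockwise traversal).

117.5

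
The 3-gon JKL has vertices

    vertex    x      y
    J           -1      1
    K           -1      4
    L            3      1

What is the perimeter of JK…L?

|JK| = √((0)² + (3)²) = √9 = 3
|KL| = √((4)² + (-3)²) = √25 = 5
|LJ| = √((-4)² + (0)²) = √16 = 4
Perimeter = 3 + 5 + 4 = 12.

12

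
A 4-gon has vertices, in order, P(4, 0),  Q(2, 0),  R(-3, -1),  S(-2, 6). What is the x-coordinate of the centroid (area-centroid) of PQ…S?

-9/23

Apply the shoelace (surveyor's) formula. First the cross-terms c_i = x_i·y_{i+1} − x_{i+1}·y_i:
  0, -2, -20, -24  ⇒  2A = -46, A = -23.
Then Σ (x_i + x_{i+1})·c_i = 54, so x̄ = 54 / (6·(-23)) = -9/23.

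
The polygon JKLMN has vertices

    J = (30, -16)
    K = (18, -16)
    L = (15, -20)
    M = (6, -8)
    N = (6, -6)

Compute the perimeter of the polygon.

60

|JK| = √((-12)² + (0)²) = √144 = 12
|KL| = √((-3)² + (-4)²) = √25 = 5
|LM| = √((-9)² + (12)²) = √225 = 15
|MN| = √((0)² + (2)²) = √4 = 2
|NJ| = √((24)² + (-10)²) = √676 = 26
Perimeter = 12 + 5 + 15 + 2 + 26 = 60.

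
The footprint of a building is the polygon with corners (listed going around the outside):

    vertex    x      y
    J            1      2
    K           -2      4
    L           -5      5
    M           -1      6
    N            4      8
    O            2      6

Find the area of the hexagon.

16.5

Apply Gauss's area formula: 2A = Σ (x_i·y_{i+1} − x_{i+1}·y_i), indices taken mod 6.
Σ = (8) + (10) + (-25) + (-32) + (8) + (-2) = -33
Area = |Σ|/2 = 16.5.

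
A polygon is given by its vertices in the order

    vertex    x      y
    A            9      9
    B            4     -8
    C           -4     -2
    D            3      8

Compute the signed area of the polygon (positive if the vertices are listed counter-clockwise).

Cross-terms: -108, -40, -26, -45  ⇒  Σ = -219
Signed area = Σ/2 = -109.5 (negative ⇒ clockwise traversal).

-109.5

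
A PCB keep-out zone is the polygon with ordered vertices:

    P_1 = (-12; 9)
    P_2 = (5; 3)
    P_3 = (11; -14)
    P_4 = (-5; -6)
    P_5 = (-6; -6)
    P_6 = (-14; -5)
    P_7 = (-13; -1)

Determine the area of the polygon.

Apply the shoelace (surveyor's) formula: 2A = Σ (x_i·y_{i+1} − x_{i+1}·y_i), indices taken mod 7.
P_1→P_2: (-12)(3) − (5)(9) = -81
P_2→P_3: (5)(-14) − (11)(3) = -103
P_3→P_4: (11)(-6) − (-5)(-14) = -136
P_4→P_5: (-5)(-6) − (-6)(-6) = -6
P_5→P_6: (-6)(-5) − (-14)(-6) = -54
P_6→P_7: (-14)(-1) − (-13)(-5) = -51
P_7→P_1: (-13)(9) − (-12)(-1) = -129
Σ = -560
Area = |Σ|/2 = 280.

280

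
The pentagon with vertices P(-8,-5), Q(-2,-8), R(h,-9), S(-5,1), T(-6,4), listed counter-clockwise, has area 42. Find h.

Write out the shoelace sum; only the two edges meeting at R involve h:
2·Area = [((-2)·(-9) − h·(-8)) + (h·1 − (-5)·(-9))] + 102
       = 9·h + 75 = 84
⇒ h = 1.

1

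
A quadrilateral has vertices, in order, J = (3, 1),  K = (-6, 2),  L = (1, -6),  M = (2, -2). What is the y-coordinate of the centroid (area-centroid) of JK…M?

Apply Gauss's area formula. First the cross-terms c_i = x_i·y_{i+1} − x_{i+1}·y_i:
  12, 34, 10, 8  ⇒  2A = 64, A = 32.
Then Σ (y_i + y_{i+1})·c_i = -188, so ȳ = -188 / (6·32) = -47/48.

-47/48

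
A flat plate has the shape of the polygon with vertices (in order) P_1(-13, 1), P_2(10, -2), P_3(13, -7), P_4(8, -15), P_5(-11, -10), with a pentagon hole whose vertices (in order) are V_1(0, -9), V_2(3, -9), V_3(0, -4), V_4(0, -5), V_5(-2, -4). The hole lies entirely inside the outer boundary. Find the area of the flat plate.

265

Outer boundary:
Apply the surveyor's formula: 2A = Σ (x_i·y_{i+1} − x_{i+1}·y_i), indices taken mod 5.
Σ = (16) + (-44) + (-139) + (-245) + (-141) = -553
Area = |Σ|/2 = 276.5.
Hole:
Σ = (27) + (-12) + (0) + (-10) + (18) = 23
Area = |Σ|/2 = 11.5.
Net area = 276.5 − 11.5 = 265.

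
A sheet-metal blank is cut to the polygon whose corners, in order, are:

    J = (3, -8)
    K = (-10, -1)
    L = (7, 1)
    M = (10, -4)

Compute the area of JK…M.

Apply the surveyor's formula: 2A = Σ (x_i·y_{i+1} − x_{i+1}·y_i), indices taken mod 4.
Σ = (-83) + (-3) + (-38) + (-68) = -192
Area = |Σ|/2 = 96.

96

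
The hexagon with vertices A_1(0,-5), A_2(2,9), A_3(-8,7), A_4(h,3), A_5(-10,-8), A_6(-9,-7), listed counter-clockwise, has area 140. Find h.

Write out the shoelace sum; only the two edges meeting at A_4 involve h:
2·Area = [((-8)·3 − h·7) + (h·(-8) − (-10)·3)] + 139
       = -15·h + 145 = 280
⇒ h = -9.

-9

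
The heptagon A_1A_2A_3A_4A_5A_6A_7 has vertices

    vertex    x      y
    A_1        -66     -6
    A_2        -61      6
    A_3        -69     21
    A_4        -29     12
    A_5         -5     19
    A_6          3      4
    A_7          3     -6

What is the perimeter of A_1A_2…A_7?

192

|A_1A_2| = √((5)² + (12)²) = √169 = 13
|A_2A_3| = √((-8)² + (15)²) = √289 = 17
|A_3A_4| = √((40)² + (-9)²) = √1681 = 41
|A_4A_5| = √((24)² + (7)²) = √625 = 25
|A_5A_6| = √((8)² + (-15)²) = √289 = 17
|A_6A_7| = √((0)² + (-10)²) = √100 = 10
|A_7A_1| = √((-69)² + (0)²) = √4761 = 69
Perimeter = 13 + 17 + 41 + 25 + 17 + 10 + 69 = 192.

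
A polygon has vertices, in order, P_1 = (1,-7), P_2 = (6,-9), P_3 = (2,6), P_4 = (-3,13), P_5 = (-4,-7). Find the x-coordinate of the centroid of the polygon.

Apply Gauss's area formula. First the cross-terms c_i = x_i·y_{i+1} − x_{i+1}·y_i:
  33, 54, 44, 73, 35  ⇒  2A = 239, A = 119.5.
Then Σ (x_i + x_{i+1})·c_i = 3, so x̄ = 3 / (6·119.5) = 1/239.

1/239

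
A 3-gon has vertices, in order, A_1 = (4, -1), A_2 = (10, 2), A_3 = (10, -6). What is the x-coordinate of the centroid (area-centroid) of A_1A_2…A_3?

8

Apply the surveyor's formula. First the cross-terms c_i = x_i·y_{i+1} − x_{i+1}·y_i:
  18, -80, 14  ⇒  2A = -48, A = -24.
Then Σ (x_i + x_{i+1})·c_i = -1152, so x̄ = -1152 / (6·(-24)) = 8.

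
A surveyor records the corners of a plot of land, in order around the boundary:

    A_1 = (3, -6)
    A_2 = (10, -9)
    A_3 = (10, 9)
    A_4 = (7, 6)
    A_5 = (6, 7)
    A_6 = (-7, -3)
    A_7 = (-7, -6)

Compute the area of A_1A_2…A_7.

167.5

Σ = (33) + (180) + (-3) + (13) + (31) + (21) + (60) = 335
Area = |Σ|/2 = 167.5.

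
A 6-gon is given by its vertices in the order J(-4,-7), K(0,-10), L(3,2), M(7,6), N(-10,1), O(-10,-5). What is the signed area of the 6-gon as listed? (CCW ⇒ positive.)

125.5

Apply the shoelace formula: 2A = Σ (x_i·y_{i+1} − x_{i+1}·y_i), indices taken mod 6.
Cross-terms: 40, 30, 4, 67, 60, 50  ⇒  Σ = 251
Signed area = Σ/2 = 125.5 (positive ⇒ counter-clockwise traversal).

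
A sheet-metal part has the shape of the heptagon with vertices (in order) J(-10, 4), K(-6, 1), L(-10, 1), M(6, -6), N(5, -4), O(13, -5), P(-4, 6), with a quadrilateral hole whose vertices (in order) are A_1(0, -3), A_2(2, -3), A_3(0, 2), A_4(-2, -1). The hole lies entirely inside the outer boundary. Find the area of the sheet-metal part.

93.5

Outer boundary:
Apply the shoelace formula: 2A = Σ (x_i·y_{i+1} − x_{i+1}·y_i), indices taken mod 7.
Σ = (14) + (4) + (54) + (6) + (27) + (58) + (44) = 207
Area = |Σ|/2 = 103.5.
Hole:
Apply Gauss's area formula: 2A = Σ (x_i·y_{i+1} − x_{i+1}·y_i), indices taken mod 4.
A_1→A_2: (0)(-3) − (2)(-3) = 6
A_2→A_3: (2)(2) − (0)(-3) = 4
A_3→A_4: (0)(-1) − (-2)(2) = 4
A_4→A_1: (-2)(-3) − (0)(-1) = 6
Σ = 20
Area = |Σ|/2 = 10.
Net area = 103.5 − 10 = 93.5.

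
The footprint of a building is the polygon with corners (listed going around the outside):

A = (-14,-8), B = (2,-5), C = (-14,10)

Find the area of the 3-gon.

144

Apply the shoelace formula: 2A = Σ (x_i·y_{i+1} − x_{i+1}·y_i), indices taken mod 3.
Σ = (86) + (-50) + (252) = 288
Area = |Σ|/2 = 144.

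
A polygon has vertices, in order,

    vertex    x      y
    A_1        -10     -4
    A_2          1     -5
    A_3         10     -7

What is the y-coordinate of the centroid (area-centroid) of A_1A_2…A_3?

Apply the surveyor's formula. First the cross-terms c_i = x_i·y_{i+1} − x_{i+1}·y_i:
  54, 43, -110  ⇒  2A = -13, A = -6.5.
Then Σ (y_i + y_{i+1})·c_i = 208, so ȳ = 208 / (6·(-6.5)) = -16/3.

-16/3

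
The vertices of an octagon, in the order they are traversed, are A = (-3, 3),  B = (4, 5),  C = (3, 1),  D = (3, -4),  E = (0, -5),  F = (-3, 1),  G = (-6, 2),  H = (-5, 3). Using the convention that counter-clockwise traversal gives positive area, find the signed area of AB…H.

-48.5

Apply the shoelace formula: 2A = Σ (x_i·y_{i+1} − x_{i+1}·y_i), indices taken mod 8.
Cross-terms: -27, -11, -15, -15, -15, 0, -8, -6  ⇒  Σ = -97
Signed area = Σ/2 = -48.5 (negative ⇒ clockwise traversal).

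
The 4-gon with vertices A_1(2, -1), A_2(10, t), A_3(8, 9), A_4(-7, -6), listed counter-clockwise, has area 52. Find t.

Write out the shoelace sum; only the two edges meeting at A_2 involve t:
2·Area = [(2·t − 10·(-1)) + (10·9 − 8·t)] + 34
       = -6·t + 134 = 104
⇒ t = 5.

5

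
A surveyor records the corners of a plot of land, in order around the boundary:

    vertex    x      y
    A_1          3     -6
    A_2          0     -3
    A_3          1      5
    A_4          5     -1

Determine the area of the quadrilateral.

Apply the shoelace formula: 2A = Σ (x_i·y_{i+1} − x_{i+1}·y_i), indices taken mod 4.
Σ = (-9) + (3) + (-26) + (-27) = -59
Area = |Σ|/2 = 29.5.

29.5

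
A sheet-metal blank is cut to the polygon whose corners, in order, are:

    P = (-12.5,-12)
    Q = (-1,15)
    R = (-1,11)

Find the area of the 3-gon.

23

Apply the shoelace formula: 2A = Σ (x_i·y_{i+1} − x_{i+1}·y_i), indices taken mod 3.
P→Q: (-12.5)(15) − (-1)(-12) = -199.5
Q→R: (-1)(11) − (-1)(15) = 4
R→P: (-1)(-12) − (-12.5)(11) = 149.5
Σ = -46
Area = |Σ|/2 = 23.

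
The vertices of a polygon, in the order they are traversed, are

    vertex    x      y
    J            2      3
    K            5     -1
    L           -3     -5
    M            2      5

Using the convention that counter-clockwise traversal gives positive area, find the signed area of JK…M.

-27

Σ = (-17) + (-28) + (-5) + (-4) = -54
Signed area = Σ/2 = -27 (negative ⇒ clockwise traversal).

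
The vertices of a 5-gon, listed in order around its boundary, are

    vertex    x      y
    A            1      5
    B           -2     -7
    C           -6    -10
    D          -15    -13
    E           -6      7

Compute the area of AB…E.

Σ = (3) + (-22) + (-72) + (-183) + (-37) = -311
Area = |Σ|/2 = 155.5.

155.5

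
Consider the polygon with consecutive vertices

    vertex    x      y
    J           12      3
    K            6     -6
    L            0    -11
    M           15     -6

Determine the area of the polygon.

63

Apply Gauss's area formula: 2A = Σ (x_i·y_{i+1} − x_{i+1}·y_i), indices taken mod 4.
Σ = (-90) + (-66) + (165) + (117) = 126
Area = |Σ|/2 = 63.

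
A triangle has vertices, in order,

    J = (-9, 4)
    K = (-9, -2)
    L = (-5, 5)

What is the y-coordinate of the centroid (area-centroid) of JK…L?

7/3

Apply Gauss's area formula. First the cross-terms c_i = x_i·y_{i+1} − x_{i+1}·y_i:
  54, -55, 25  ⇒  2A = 24, A = 12.
Then Σ (y_i + y_{i+1})·c_i = 168, so ȳ = 168 / (6·12) = 7/3.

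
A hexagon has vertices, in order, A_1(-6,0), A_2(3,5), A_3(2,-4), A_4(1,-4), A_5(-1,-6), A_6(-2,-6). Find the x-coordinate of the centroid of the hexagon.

Apply the shoelace formula. First the cross-terms c_i = x_i·y_{i+1} − x_{i+1}·y_i:
  -30, -22, -4, -10, -6, -36  ⇒  2A = -108, A = -54.
Then Σ (x_i + x_{i+1})·c_i = 274, so x̄ = 274 / (6·(-54)) = -137/162.

-137/162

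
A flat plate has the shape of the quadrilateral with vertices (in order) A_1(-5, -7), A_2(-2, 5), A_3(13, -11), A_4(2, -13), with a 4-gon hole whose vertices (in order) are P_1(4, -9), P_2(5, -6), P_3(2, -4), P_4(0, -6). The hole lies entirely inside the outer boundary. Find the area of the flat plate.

Outer boundary:
Apply the shoelace (surveyor's) formula: 2A = Σ (x_i·y_{i+1} − x_{i+1}·y_i), indices taken mod 4.
Cross-terms: -39, -43, -147, -79  ⇒  Σ = -308
Area = |Σ|/2 = 154.
Hole:
P_1→P_2: (4)(-6) − (5)(-9) = 21
P_2→P_3: (5)(-4) − (2)(-6) = -8
P_3→P_4: (2)(-6) − (0)(-4) = -12
P_4→P_1: (0)(-9) − (4)(-6) = 24
Σ = 25
Area = |Σ|/2 = 12.5.
Net area = 154 − 12.5 = 141.5.

141.5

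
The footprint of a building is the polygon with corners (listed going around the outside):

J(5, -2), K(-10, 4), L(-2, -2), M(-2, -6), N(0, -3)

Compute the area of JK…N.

28.5

Apply the shoelace formula: 2A = Σ (x_i·y_{i+1} − x_{i+1}·y_i), indices taken mod 5.
Σ = (0) + (28) + (8) + (6) + (15) = 57
Area = |Σ|/2 = 28.5.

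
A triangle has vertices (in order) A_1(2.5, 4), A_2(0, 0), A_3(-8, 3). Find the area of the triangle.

19.75

Apply Gauss's area formula: 2A = Σ (x_i·y_{i+1} − x_{i+1}·y_i), indices taken mod 3.
Σ = (0) + (0) + (-39.5) = -39.5
Area = |Σ|/2 = 19.75.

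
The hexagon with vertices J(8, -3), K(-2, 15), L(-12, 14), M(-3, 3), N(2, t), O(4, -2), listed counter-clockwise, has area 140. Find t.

-2

The doubled signed area Σ (x_i y_{i+1} − x_{i+1} y_i) is linear in t.
With t=0 it equals 266; the coefficient of t is -7 (from the two edges through N).
So -7·t + 266 = 2·140 = 280 ⇒ t = -2.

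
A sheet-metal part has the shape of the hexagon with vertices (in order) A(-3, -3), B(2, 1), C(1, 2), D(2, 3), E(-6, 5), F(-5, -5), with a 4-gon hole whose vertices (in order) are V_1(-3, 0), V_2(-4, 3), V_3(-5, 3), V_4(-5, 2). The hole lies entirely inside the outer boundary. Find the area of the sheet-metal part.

41.5

Outer boundary:
Apply the shoelace formula: 2A = Σ (x_i·y_{i+1} − x_{i+1}·y_i), indices taken mod 6.
A→B: (-3)(1) − (2)(-3) = 3
B→C: (2)(2) − (1)(1) = 3
C→D: (1)(3) − (2)(2) = -1
D→E: (2)(5) − (-6)(3) = 28
E→F: (-6)(-5) − (-5)(5) = 55
F→A: (-5)(-3) − (-3)(-5) = 0
Σ = 88
Area = |Σ|/2 = 44.
Hole:
Apply Gauss's area formula: 2A = Σ (x_i·y_{i+1} − x_{i+1}·y_i), indices taken mod 4.
V_1→V_2: (-3)(3) − (-4)(0) = -9
V_2→V_3: (-4)(3) − (-5)(3) = 3
V_3→V_4: (-5)(2) − (-5)(3) = 5
V_4→V_1: (-5)(0) − (-3)(2) = 6
Σ = 5
Area = |Σ|/2 = 2.5.
Net area = 44 − 2.5 = 41.5.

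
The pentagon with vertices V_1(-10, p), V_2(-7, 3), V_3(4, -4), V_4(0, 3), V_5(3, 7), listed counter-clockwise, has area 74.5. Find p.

The doubled signed area Σ (x_i y_{i+1} − x_{i+1} y_i) is linear in p.
With p=0 it equals 59; the coefficient of p is 10 (from the two edges through V_1).
So 10·p + 59 = 2·74.5 = 149 ⇒ p = 9.

9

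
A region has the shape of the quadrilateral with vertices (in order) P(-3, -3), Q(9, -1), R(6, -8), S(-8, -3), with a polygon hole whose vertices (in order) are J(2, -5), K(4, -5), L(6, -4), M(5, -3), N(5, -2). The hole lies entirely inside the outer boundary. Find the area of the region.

46.5

Outer boundary:
Apply Gauss's area formula: 2A = Σ (x_i·y_{i+1} − x_{i+1}·y_i), indices taken mod 4.
Σ = (30) + (-66) + (-82) + (15) = -103
Area = |Σ|/2 = 51.5.
Hole:
Apply the shoelace formula: 2A = Σ (x_i·y_{i+1} − x_{i+1}·y_i), indices taken mod 5.
Σ = (10) + (14) + (2) + (5) + (-21) = 10
Area = |Σ|/2 = 5.
Net area = 51.5 − 5 = 46.5.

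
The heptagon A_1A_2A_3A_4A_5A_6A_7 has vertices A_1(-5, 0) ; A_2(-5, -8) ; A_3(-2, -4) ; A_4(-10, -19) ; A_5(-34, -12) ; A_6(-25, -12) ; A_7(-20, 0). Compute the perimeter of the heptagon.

92

|A_1A_2| = √((0)² + (-8)²) = √64 = 8
|A_2A_3| = √((3)² + (4)²) = √25 = 5
|A_3A_4| = √((-8)² + (-15)²) = √289 = 17
|A_4A_5| = √((-24)² + (7)²) = √625 = 25
|A_5A_6| = √((9)² + (0)²) = √81 = 9
|A_6A_7| = √((5)² + (12)²) = √169 = 13
|A_7A_1| = √((15)² + (0)²) = √225 = 15
Perimeter = 8 + 5 + 17 + 25 + 9 + 13 + 15 = 92.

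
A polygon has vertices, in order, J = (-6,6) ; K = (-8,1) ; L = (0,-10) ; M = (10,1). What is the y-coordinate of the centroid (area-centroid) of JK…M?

-1

Apply the surveyor's formula. First the cross-terms c_i = x_i·y_{i+1} − x_{i+1}·y_i:
  42, 80, 100, 66  ⇒  2A = 288, A = 144.
Then Σ (y_i + y_{i+1})·c_i = -864, so ȳ = -864 / (6·144) = -1.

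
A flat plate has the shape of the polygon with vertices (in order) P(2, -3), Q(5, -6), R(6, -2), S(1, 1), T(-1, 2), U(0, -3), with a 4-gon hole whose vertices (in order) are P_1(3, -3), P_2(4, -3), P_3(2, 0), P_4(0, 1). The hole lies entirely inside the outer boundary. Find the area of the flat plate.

20.5

Outer boundary:
P→Q: (2)(-6) − (5)(-3) = 3
Q→R: (5)(-2) − (6)(-6) = 26
R→S: (6)(1) − (1)(-2) = 8
S→T: (1)(2) − (-1)(1) = 3
T→U: (-1)(-3) − (0)(2) = 3
U→P: (0)(-3) − (2)(-3) = 6
Σ = 49
Area = |Σ|/2 = 24.5.
Hole:
Apply the shoelace formula: 2A = Σ (x_i·y_{i+1} − x_{i+1}·y_i), indices taken mod 4.
Cross-terms: 3, 6, 2, -3  ⇒  Σ = 8
Area = |Σ|/2 = 4.
Net area = 24.5 − 4 = 20.5.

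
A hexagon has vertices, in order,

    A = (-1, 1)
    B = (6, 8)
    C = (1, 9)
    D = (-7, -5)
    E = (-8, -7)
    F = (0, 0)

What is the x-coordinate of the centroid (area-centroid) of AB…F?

Apply the surveyor's formula. First the cross-terms c_i = x_i·y_{i+1} − x_{i+1}·y_i:
  -14, 46, 58, 9, 0, 0  ⇒  2A = 99, A = 49.5.
Then Σ (x_i + x_{i+1})·c_i = -231, so x̄ = -231 / (6·49.5) = -7/9.

-7/9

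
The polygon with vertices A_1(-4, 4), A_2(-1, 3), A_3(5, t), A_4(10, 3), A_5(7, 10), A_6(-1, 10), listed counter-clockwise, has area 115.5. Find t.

-4

Write out the shoelace sum; only the two edges meeting at A_3 involve t:
2·Area = [((-1)·t − 5·3) + (5·3 − 10·t)] + 187
       = -11·t + 187 = 231
⇒ t = -4.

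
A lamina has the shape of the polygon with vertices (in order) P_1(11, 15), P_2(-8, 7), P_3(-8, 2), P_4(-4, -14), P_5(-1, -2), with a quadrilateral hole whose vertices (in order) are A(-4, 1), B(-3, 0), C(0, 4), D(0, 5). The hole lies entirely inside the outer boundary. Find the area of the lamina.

Outer boundary:
Σ = (197) + (40) + (120) + (-6) + (7) = 358
Area = |Σ|/2 = 179.
Hole:
Apply Gauss's area formula: 2A = Σ (x_i·y_{i+1} − x_{i+1}·y_i), indices taken mod 4.
A→B: (-4)(0) − (-3)(1) = 3
B→C: (-3)(4) − (0)(0) = -12
C→D: (0)(5) − (0)(4) = 0
D→A: (0)(1) − (-4)(5) = 20
Σ = 11
Area = |Σ|/2 = 5.5.
Net area = 179 − 5.5 = 173.5.

173.5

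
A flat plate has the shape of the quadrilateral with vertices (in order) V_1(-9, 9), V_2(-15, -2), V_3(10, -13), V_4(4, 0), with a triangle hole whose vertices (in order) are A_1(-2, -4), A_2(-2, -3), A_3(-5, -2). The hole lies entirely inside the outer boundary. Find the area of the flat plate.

Outer boundary:
Cross-terms: 153, 215, 52, 36  ⇒  Σ = 456
Area = |Σ|/2 = 228.
Hole:
Σ = (-2) + (-11) + (16) = 3
Area = |Σ|/2 = 1.5.
Net area = 228 − 1.5 = 226.5.

226.5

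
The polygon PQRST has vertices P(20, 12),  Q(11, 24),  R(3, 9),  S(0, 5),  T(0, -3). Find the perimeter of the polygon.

70

|PQ| = √((-9)² + (12)²) = √225 = 15
|QR| = √((-8)² + (-15)²) = √289 = 17
|RS| = √((-3)² + (-4)²) = √25 = 5
|ST| = √((0)² + (-8)²) = √64 = 8
|TP| = √((20)² + (15)²) = √625 = 25
Perimeter = 15 + 17 + 5 + 8 + 25 = 70.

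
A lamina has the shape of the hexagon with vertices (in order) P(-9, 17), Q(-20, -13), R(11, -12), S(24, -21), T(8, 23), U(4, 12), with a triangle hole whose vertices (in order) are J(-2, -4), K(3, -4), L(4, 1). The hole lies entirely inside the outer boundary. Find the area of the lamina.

Outer boundary:
Cross-terms: 457, 383, 57, 720, 4, 176  ⇒  Σ = 1797
Area = |Σ|/2 = 898.5.
Hole:
Apply Gauss's area formula: 2A = Σ (x_i·y_{i+1} − x_{i+1}·y_i), indices taken mod 3.
Σ = (20) + (19) + (-14) = 25
Area = |Σ|/2 = 12.5.
Net area = 898.5 − 12.5 = 886.

886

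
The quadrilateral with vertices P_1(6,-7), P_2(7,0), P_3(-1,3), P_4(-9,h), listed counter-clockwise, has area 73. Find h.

The doubled signed area Σ (x_i y_{i+1} − x_{i+1} y_i) is linear in h.
With h=0 it equals 160; the coefficient of h is -7 (from the two edges through P_4).
So -7·h + 160 = 2·73 = 146 ⇒ h = 2.

2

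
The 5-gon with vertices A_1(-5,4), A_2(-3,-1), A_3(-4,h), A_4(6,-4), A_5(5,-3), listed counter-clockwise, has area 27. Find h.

-2

The doubled signed area Σ (x_i y_{i+1} − x_{i+1} y_i) is linear in h.
With h=0 it equals 36; the coefficient of h is -9 (from the two edges through A_3).
So -9·h + 36 = 2·27 = 54 ⇒ h = -2.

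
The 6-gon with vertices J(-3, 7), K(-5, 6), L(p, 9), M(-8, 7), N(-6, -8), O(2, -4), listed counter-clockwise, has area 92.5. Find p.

-7

Write out the shoelace sum; only the two edges meeting at L involve p:
2·Area = [((-5)·9 − p·6) + (p·7 − (-8)·9)] + 165
       = 1·p + 192 = 185
⇒ p = -7.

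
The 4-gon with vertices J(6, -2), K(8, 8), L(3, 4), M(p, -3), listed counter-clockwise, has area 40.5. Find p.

Write out the shoelace sum; only the two edges meeting at M involve p:
2·Area = [(3·(-3) − p·4) + (p·(-2) − 6·(-3))] + 72
       = -6·p + 81 = 81
⇒ p = 0.

0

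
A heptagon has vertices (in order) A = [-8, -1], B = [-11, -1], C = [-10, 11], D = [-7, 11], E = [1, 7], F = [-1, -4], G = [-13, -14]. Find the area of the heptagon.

Apply the shoelace (surveyor's) formula: 2A = Σ (x_i·y_{i+1} − x_{i+1}·y_i), indices taken mod 7.
Σ = (-3) + (-131) + (-33) + (-60) + (3) + (-38) + (-99) = -361
Area = |Σ|/2 = 180.5.

180.5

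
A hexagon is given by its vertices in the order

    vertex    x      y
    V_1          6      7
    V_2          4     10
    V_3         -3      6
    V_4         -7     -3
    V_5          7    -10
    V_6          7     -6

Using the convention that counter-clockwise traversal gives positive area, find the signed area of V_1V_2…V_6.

170.5

V_1→V_2: (6)(10) − (4)(7) = 32
V_2→V_3: (4)(6) − (-3)(10) = 54
V_3→V_4: (-3)(-3) − (-7)(6) = 51
V_4→V_5: (-7)(-10) − (7)(-3) = 91
V_5→V_6: (7)(-6) − (7)(-10) = 28
V_6→V_1: (7)(7) − (6)(-6) = 85
Σ = 341
Signed area = Σ/2 = 170.5 (positive ⇒ counter-clockwise traversal).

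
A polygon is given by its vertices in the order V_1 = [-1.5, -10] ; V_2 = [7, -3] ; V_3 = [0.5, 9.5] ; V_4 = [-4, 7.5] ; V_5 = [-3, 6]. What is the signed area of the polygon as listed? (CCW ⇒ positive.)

110.875

Σ = (74.5) + (68) + (41.75) + (-1.5) + (39) = 221.75
Signed area = Σ/2 = 110.875 (positive ⇒ counter-clockwise traversal).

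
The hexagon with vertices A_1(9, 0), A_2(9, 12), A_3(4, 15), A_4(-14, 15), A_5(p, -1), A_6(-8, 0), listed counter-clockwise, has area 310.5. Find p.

-10

Write out the shoelace sum; only the two edges meeting at A_5 involve p:
2·Area = [((-14)·(-1) − p·15) + (p·0 − (-8)·(-1))] + 465
       = -15·p + 471 = 621
⇒ p = -10.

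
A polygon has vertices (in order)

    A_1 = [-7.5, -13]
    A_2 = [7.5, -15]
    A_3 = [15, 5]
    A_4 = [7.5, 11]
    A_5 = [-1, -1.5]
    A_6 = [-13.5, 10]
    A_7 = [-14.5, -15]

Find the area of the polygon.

Apply the shoelace formula: 2A = Σ (x_i·y_{i+1} − x_{i+1}·y_i), indices taken mod 7.
Σ = (210) + (262.5) + (127.5) + (-0.25) + (-30.25) + (347.5) + (76) = 993
Area = |Σ|/2 = 496.5.

496.5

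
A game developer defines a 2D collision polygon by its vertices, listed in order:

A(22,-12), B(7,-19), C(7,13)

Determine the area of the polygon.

240

Σ = (-334) + (224) + (-370) = -480
Area = |Σ|/2 = 240.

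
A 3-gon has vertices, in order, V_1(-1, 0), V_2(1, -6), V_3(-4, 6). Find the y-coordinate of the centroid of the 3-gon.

0

Apply the shoelace formula. First the cross-terms c_i = x_i·y_{i+1} − x_{i+1}·y_i:
  6, -18, 6  ⇒  2A = -6, A = -3.
Then Σ (y_i + y_{i+1})·c_i = 0, so ȳ = 0 / (6·(-3)) = 0.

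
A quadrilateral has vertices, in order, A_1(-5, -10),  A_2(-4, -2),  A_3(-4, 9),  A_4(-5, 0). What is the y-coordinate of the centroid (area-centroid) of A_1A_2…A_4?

Apply the shoelace (surveyor's) formula. First the cross-terms c_i = x_i·y_{i+1} − x_{i+1}·y_i:
  -30, -44, 45, 50  ⇒  2A = 21, A = 10.5.
Then Σ (y_i + y_{i+1})·c_i = -43, so ȳ = -43 / (6·10.5) = -43/63.

-43/63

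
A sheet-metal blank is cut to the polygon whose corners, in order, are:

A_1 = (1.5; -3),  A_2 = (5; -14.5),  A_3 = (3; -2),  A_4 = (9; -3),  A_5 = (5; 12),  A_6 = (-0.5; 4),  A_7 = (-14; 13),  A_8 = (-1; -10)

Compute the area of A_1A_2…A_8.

Apply the surveyor's formula: 2A = Σ (x_i·y_{i+1} − x_{i+1}·y_i), indices taken mod 8.
A_1→A_2: (1.5)(-14.5) − (5)(-3) = -6.75
A_2→A_3: (5)(-2) − (3)(-14.5) = 33.5
A_3→A_4: (3)(-3) − (9)(-2) = 9
A_4→A_5: (9)(12) − (5)(-3) = 123
A_5→A_6: (5)(4) − (-0.5)(12) = 26
A_6→A_7: (-0.5)(13) − (-14)(4) = 49.5
A_7→A_8: (-14)(-10) − (-1)(13) = 153
A_8→A_1: (-1)(-3) − (1.5)(-10) = 18
Σ = 405.25
Area = |Σ|/2 = 202.625.

202.625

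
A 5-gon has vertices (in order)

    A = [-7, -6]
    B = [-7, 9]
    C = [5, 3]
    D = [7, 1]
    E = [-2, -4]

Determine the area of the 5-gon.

114.5

Apply the surveyor's formula: 2A = Σ (x_i·y_{i+1} − x_{i+1}·y_i), indices taken mod 5.
A→B: (-7)(9) − (-7)(-6) = -105
B→C: (-7)(3) − (5)(9) = -66
C→D: (5)(1) − (7)(3) = -16
D→E: (7)(-4) − (-2)(1) = -26
E→A: (-2)(-6) − (-7)(-4) = -16
Σ = -229
Area = |Σ|/2 = 114.5.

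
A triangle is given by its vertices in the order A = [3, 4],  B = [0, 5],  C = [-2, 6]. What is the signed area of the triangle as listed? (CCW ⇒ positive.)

Apply the surveyor's formula: 2A = Σ (x_i·y_{i+1} − x_{i+1}·y_i), indices taken mod 3.
Cross-terms: 15, 10, -26  ⇒  Σ = -1
Signed area = Σ/2 = -0.5 (negative ⇒ clockwise traversal).

-0.5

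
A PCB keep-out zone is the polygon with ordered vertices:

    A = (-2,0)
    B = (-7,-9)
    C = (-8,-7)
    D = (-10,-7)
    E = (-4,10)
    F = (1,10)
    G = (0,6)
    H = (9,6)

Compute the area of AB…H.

Apply the shoelace formula: 2A = Σ (x_i·y_{i+1} − x_{i+1}·y_i), indices taken mod 8.
Cross-terms: 18, -23, -14, -128, -50, 6, -54, 12  ⇒  Σ = -233
Area = |Σ|/2 = 116.5.

116.5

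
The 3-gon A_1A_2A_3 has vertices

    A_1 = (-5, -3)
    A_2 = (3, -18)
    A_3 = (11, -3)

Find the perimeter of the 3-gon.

|A_1A_2| = √((8)² + (-15)²) = √289 = 17
|A_2A_3| = √((8)² + (15)²) = √289 = 17
|A_3A_1| = √((-16)² + (0)²) = √256 = 16
Perimeter = 17 + 17 + 16 = 50.

50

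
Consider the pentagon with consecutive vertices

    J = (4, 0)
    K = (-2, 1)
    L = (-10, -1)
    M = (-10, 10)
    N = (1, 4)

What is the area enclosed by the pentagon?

80

Apply the shoelace (surveyor's) formula: 2A = Σ (x_i·y_{i+1} − x_{i+1}·y_i), indices taken mod 5.
Σ = (4) + (12) + (-110) + (-50) + (-16) = -160
Area = |Σ|/2 = 80.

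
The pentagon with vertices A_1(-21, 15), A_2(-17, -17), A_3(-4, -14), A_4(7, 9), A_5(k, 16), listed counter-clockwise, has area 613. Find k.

-11

Write out the shoelace sum; only the two edges meeting at A_5 involve k:
2·Area = [(7·16 − k·9) + (k·15 − (-21)·16)] + 844
       = 6·k + 1292 = 1226
⇒ k = -11.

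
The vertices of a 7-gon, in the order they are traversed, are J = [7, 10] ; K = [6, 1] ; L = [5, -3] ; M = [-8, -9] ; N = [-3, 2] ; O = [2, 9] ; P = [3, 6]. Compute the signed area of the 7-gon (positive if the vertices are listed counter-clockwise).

-123

Apply Gauss's area formula: 2A = Σ (x_i·y_{i+1} − x_{i+1}·y_i), indices taken mod 7.
J→K: (7)(1) − (6)(10) = -53
K→L: (6)(-3) − (5)(1) = -23
L→M: (5)(-9) − (-8)(-3) = -69
M→N: (-8)(2) − (-3)(-9) = -43
N→O: (-3)(9) − (2)(2) = -31
O→P: (2)(6) − (3)(9) = -15
P→J: (3)(10) − (7)(6) = -12
Σ = -246
Signed area = Σ/2 = -123 (negative ⇒ clockwise traversal).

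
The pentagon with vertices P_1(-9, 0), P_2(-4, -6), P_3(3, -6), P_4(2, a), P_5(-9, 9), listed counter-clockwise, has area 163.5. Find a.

The doubled signed area Σ (x_i y_{i+1} − x_{i+1} y_i) is linear in a.
With a=0 it equals 207; the coefficient of a is 12 (from the two edges through P_4).
So 12·a + 207 = 2·163.5 = 327 ⇒ a = 10.

10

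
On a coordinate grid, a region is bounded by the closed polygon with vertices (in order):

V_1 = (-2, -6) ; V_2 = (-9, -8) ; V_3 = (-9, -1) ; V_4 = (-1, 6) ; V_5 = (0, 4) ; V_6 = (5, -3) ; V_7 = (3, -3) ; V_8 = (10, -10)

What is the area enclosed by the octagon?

Apply the shoelace formula: 2A = Σ (x_i·y_{i+1} − x_{i+1}·y_i), indices taken mod 8.
Σ = (-38) + (-63) + (-55) + (-4) + (-20) + (-6) + (0) + (-80) = -266
Area = |Σ|/2 = 133.

133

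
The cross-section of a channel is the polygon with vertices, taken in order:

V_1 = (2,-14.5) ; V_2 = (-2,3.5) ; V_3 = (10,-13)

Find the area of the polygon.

75

Σ = (-22) + (-9) + (-119) = -150
Area = |Σ|/2 = 75.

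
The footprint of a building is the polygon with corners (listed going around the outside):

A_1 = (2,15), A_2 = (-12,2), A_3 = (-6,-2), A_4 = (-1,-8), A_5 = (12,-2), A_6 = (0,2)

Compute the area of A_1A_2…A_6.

192

Σ = (184) + (36) + (46) + (98) + (24) + (-4) = 384
Area = |Σ|/2 = 192.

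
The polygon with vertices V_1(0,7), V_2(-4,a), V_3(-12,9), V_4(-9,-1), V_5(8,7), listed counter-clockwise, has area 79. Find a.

6

The doubled signed area Σ (x_i y_{i+1} − x_{i+1} y_i) is linear in a.
With a=0 it equals 86; the coefficient of a is 12 (from the two edges through V_2).
So 12·a + 86 = 2·79 = 158 ⇒ a = 6.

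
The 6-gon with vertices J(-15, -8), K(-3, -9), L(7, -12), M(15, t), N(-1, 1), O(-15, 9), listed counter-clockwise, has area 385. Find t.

13

The doubled signed area Σ (x_i y_{i+1} − x_{i+1} y_i) is linear in t.
With t=0 it equals 666; the coefficient of t is 8 (from the two edges through M).
So 8·t + 666 = 2·385 = 770 ⇒ t = 13.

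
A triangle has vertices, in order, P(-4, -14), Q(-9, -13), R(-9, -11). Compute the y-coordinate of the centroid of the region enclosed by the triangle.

-38/3

Apply the surveyor's formula. First the cross-terms c_i = x_i·y_{i+1} − x_{i+1}·y_i:
  -74, -18, 82  ⇒  2A = -10, A = -5.
Then Σ (y_i + y_{i+1})·c_i = 380, so ȳ = 380 / (6·(-5)) = -38/3.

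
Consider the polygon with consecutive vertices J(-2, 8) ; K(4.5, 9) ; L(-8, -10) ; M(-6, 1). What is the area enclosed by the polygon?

Apply the shoelace formula: 2A = Σ (x_i·y_{i+1} − x_{i+1}·y_i), indices taken mod 4.
Σ = (-54) + (27) + (-68) + (-46) = -141
Area = |Σ|/2 = 70.5.

70.5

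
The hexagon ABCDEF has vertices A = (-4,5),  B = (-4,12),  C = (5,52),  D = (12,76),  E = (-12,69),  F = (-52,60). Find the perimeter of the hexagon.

212

|AB| = √((0)² + (7)²) = √49 = 7
|BC| = √((9)² + (40)²) = √1681 = 41
|CD| = √((7)² + (24)²) = √625 = 25
|DE| = √((-24)² + (-7)²) = √625 = 25
|EF| = √((-40)² + (-9)²) = √1681 = 41
|FA| = √((48)² + (-55)²) = √5329 = 73
Perimeter = 7 + 41 + 25 + 25 + 41 + 73 = 212.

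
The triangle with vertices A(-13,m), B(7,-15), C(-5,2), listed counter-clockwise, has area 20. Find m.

10

Write out the shoelace sum; only the two edges meeting at A involve m:
2·Area = [((-5)·m − (-13)·2) + ((-13)·(-15) − 7·m)] + -61
       = -12·m + 160 = 40
⇒ m = 10.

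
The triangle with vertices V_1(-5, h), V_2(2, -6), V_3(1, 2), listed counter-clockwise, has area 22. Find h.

6

The doubled signed area Σ (x_i y_{i+1} − x_{i+1} y_i) is linear in h.
With h=0 it equals 50; the coefficient of h is -1 (from the two edges through V_1).
So -1·h + 50 = 2·22 = 44 ⇒ h = 6.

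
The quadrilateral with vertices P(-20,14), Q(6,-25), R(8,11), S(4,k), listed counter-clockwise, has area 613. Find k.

19

Write out the shoelace sum; only the two edges meeting at S involve k:
2·Area = [(8·k − 4·11) + (4·14 − (-20)·k)] + 682
       = 28·k + 694 = 1226
⇒ k = 19.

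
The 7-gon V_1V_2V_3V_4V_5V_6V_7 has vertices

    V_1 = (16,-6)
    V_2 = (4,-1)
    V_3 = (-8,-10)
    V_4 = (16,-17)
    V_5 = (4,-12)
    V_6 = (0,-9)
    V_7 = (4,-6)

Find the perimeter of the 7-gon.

88

|V_1V_2| = √((-12)² + (5)²) = √169 = 13
|V_2V_3| = √((-12)² + (-9)²) = √225 = 15
|V_3V_4| = √((24)² + (-7)²) = √625 = 25
|V_4V_5| = √((-12)² + (5)²) = √169 = 13
|V_5V_6| = √((-4)² + (3)²) = √25 = 5
|V_6V_7| = √((4)² + (3)²) = √25 = 5
|V_7V_1| = √((12)² + (0)²) = √144 = 12
Perimeter = 13 + 15 + 25 + 13 + 5 + 5 + 12 = 88.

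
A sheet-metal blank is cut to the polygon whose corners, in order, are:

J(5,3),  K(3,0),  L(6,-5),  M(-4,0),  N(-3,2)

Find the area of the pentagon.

35.5

Apply Gauss's area formula: 2A = Σ (x_i·y_{i+1} − x_{i+1}·y_i), indices taken mod 5.
J→K: (5)(0) − (3)(3) = -9
K→L: (3)(-5) − (6)(0) = -15
L→M: (6)(0) − (-4)(-5) = -20
M→N: (-4)(2) − (-3)(0) = -8
N→J: (-3)(3) − (5)(2) = -19
Σ = -71
Area = |Σ|/2 = 35.5.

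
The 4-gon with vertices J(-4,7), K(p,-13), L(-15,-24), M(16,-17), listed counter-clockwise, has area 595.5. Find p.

-21

Write out the shoelace sum; only the two edges meeting at K involve p:
2·Area = [((-4)·(-13) − p·7) + (p·(-24) − (-15)·(-13))] + 683
       = -31·p + 540 = 1191
⇒ p = -21.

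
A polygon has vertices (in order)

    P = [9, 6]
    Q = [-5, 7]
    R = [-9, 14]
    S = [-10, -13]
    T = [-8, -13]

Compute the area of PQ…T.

219

Apply the shoelace formula: 2A = Σ (x_i·y_{i+1} − x_{i+1}·y_i), indices taken mod 5.
Cross-terms: 93, -7, 257, 26, 69  ⇒  Σ = 438
Area = |Σ|/2 = 219.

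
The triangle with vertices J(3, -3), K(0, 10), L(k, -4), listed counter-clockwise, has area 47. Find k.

Write out the shoelace sum; only the two edges meeting at L involve k:
2·Area = [(0·(-4) − k·10) + (k·(-3) − 3·(-4))] + 30
       = -13·k + 42 = 94
⇒ k = -4.

-4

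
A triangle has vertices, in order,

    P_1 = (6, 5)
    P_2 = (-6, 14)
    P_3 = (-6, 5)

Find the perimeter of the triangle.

36

|P_1P_2| = √((-12)² + (9)²) = √225 = 15
|P_2P_3| = √((0)² + (-9)²) = √81 = 9
|P_3P_1| = √((12)² + (0)²) = √144 = 12
Perimeter = 15 + 9 + 12 = 36.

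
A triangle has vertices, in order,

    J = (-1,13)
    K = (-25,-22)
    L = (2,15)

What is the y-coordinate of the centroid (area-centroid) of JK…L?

Apply the surveyor's formula. First the cross-terms c_i = x_i·y_{i+1} − x_{i+1}·y_i:
  347, -331, 41  ⇒  2A = 57, A = 28.5.
Then Σ (y_i + y_{i+1})·c_i = 342, so ȳ = 342 / (6·28.5) = 2.

2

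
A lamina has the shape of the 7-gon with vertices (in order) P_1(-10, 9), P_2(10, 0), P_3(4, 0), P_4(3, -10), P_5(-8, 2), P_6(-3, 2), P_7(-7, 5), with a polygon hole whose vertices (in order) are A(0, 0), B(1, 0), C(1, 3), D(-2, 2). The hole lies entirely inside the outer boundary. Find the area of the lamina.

Outer boundary:
Σ = (-90) + (0) + (-40) + (-74) + (-10) + (-1) + (-13) = -228
Area = |Σ|/2 = 114.
Hole:
A→B: (0)(0) − (1)(0) = 0
B→C: (1)(3) − (1)(0) = 3
C→D: (1)(2) − (-2)(3) = 8
D→A: (-2)(0) − (0)(2) = 0
Σ = 11
Area = |Σ|/2 = 5.5.
Net area = 114 − 5.5 = 108.5.

108.5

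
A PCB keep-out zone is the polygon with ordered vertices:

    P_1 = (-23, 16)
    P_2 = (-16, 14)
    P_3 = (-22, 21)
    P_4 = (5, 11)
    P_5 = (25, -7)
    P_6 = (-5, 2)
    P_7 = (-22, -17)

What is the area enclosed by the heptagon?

Σ = (-66) + (-28) + (-347) + (-310) + (15) + (129) + (-743) = -1350
Area = |Σ|/2 = 675.

675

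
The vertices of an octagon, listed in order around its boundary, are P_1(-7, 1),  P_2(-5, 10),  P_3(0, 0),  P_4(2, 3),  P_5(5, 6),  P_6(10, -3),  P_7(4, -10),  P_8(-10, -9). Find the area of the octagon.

220

Σ = (-65) + (0) + (0) + (-3) + (-75) + (-88) + (-136) + (-73) = -440
Area = |Σ|/2 = 220.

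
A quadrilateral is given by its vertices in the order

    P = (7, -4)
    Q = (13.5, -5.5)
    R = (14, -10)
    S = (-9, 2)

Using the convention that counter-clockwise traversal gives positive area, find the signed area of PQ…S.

-41.25

Σ = (15.5) + (-58) + (-62) + (22) = -82.5
Signed area = Σ/2 = -41.25 (negative ⇒ clockwise traversal).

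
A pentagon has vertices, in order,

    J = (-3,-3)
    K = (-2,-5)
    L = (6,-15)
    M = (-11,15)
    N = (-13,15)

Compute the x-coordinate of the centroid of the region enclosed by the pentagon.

-83/18

Apply the surveyor's formula. First the cross-terms c_i = x_i·y_{i+1} − x_{i+1}·y_i:
  9, 60, -75, 30, 84  ⇒  2A = 108, A = 54.
Then Σ (x_i + x_{i+1})·c_i = -1494, so x̄ = -1494 / (6·54) = -83/18.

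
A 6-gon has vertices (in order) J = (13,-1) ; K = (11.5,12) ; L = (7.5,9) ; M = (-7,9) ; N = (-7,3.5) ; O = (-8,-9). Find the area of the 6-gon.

283

Cross-terms: 167.5, 13.5, 130.5, 38.5, 91, 125  ⇒  Σ = 566
Area = |Σ|/2 = 283.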